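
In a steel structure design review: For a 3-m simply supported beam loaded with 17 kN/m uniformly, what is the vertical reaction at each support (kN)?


Total load = w * L = 17 * 3 = 51 kN
By symmetry, each reaction R = total / 2 = 51 / 2 = 25.5 kN

25.5 kN


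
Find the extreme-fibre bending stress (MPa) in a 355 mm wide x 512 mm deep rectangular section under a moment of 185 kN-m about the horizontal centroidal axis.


I = b * h^3 / 12 = 355 * 512^3 / 12 = 3970607786.67 mm^4
y = h / 2 = 512 / 2 = 256.0 mm
M = 185 kN-m = 185000000.0 N-mm
sigma = M * y / I = 185000000.0 * 256.0 / 3970607786.67
= 11.93 MPa

11.93 MPa


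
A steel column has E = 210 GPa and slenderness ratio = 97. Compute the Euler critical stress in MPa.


sigma_cr = pi^2 * E / lambda^2
= 9.8696 * 210000.0 / 97^2
= 9.8696 * 210000.0 / 9409
= 220.2803 MPa

220.2803 MPa


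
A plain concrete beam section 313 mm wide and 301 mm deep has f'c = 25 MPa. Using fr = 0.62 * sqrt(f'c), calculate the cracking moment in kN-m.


fr = 0.62 * sqrt(25) = 0.62 * 5.0 = 3.1 MPa
I = 313 * 301^3 / 12 = 711316001.08 mm^4
y_t = 150.5 mm
M_cr = fr * I / y_t = 3.1 * 711316001.08 / 150.5 N-mm
= 14.6517 kN-m

14.6517 kN-m


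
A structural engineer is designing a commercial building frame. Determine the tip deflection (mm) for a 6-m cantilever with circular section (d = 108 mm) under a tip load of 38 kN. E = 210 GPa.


I = pi * d^4 / 64 = pi * 108^4 / 64 = 6678284.57 mm^4
L = 6000.0 mm, P = 38000.0 N, E = 210000.0 MPa
delta = P * L^3 / (3 * E * I)
= 38000.0 * 6000.0^3 / (3 * 210000.0 * 6678284.57)
= 1950.8859 mm

1950.8859 mm


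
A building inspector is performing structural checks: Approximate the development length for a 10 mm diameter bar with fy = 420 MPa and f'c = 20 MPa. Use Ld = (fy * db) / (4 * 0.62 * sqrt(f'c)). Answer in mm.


Ld = (fy * db) / (4 * 0.62 * sqrt(f'c))
= (420 * 10) / (4 * 0.62 * sqrt(20))
= 4200 / 11.0909
= 378.69 mm

378.69 mm


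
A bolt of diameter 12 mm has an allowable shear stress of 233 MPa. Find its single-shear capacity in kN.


A = pi * d^2 / 4 = pi * 12^2 / 4 = 113.0973 mm^2
V = f_v * A / 1000 = 233 * 113.0973 / 1000
= 26.3517 kN

26.3517 kN


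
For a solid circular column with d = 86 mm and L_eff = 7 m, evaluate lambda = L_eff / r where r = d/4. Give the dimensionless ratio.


Radius of gyration r = d / 4 = 86 / 4 = 21.5 mm
L_eff = 7000.0 mm
Slenderness ratio = L / r = 7000.0 / 21.5 = 325.58 (dimensionless)

325.58 (dimensionless)


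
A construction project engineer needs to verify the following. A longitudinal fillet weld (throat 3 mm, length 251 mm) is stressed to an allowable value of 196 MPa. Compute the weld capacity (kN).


Strength = throat * length * allowable stress
= 3 * 251 * 196 N
= 147588 N
= 147.59 kN

147.59 kN


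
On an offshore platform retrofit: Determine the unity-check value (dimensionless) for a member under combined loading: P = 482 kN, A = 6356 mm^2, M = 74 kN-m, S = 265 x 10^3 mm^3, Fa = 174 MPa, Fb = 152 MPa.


f_a = P / A = 482000.0 / 6356 = 75.8339 MPa
f_b = M / S = 74000000.0 / 265000.0 = 279.2453 MPa
Ratio = f_a / Fa + f_b / Fb
= 75.8339 / 174 + 279.2453 / 152
= 2.273 (dimensionless)

2.273 (dimensionless)


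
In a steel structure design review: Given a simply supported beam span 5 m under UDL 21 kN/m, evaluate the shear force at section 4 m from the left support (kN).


R_A = w * L / 2 = 21 * 5 / 2 = 52.5 kN
V(x) = R_A - w * x = 52.5 - 21 * 4
= -31.5 kN

-31.5 kN


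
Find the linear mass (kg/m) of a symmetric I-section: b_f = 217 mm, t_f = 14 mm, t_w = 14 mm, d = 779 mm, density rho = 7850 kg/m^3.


A_flanges = 2 * 217 * 14 = 6076 mm^2
A_web = (779 - 2 * 14) * 14 = 10514 mm^2
A_total = 6076 + 10514 = 16590 mm^2 = 0.016590 m^2
Weight = rho * A = 7850 * 0.016590 = 130.2315 kg/m

130.2315 kg/m


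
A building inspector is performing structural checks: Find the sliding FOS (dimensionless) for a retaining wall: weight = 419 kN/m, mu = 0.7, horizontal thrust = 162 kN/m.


Resisting force = mu * W = 0.7 * 419 = 293.3 kN/m
FOS = Resisting / Driving = 293.3 / 162
= 1.8105 (dimensionless)

1.8105 (dimensionless)


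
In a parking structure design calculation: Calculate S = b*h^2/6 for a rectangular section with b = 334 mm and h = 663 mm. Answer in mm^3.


S = b * h^2 / 6
= 334 * 663^2 / 6
= 334 * 439569 / 6
= 24469341.0 mm^3

24469341.0 mm^3


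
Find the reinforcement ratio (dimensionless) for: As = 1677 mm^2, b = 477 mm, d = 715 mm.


rho = As / (b * d)
= 1677 / (477 * 715)
= 1677 / 341055
= 0.004917 (dimensionless)

0.004917 (dimensionless)


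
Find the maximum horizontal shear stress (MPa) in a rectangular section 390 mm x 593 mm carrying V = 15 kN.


A = b * h = 390 * 593 = 231270 mm^2
V = 15 kN = 15000.0 N
tau_max = 1.5 * V / A = 1.5 * 15000.0 / 231270
= 0.0973 MPa

0.0973 MPa


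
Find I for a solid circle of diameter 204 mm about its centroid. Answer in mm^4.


r = d / 2 = 204 / 2 = 102.0 mm
I = pi * r^4 / 4 = pi * 102.0^4 / 4
= 85014023.05 mm^4

85014023.05 mm^4


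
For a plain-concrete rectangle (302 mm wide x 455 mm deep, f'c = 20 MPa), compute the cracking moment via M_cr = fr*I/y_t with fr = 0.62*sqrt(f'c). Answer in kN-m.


fr = 0.62 * sqrt(20) = 0.62 * 4.4721 = 2.7727 MPa
I = 302 * 455^3 / 12 = 2370608770.83 mm^4
y_t = 227.5 mm
M_cr = fr * I / y_t = 2.7727 * 2370608770.83 / 227.5 N-mm
= 28.8925 kN-m

28.8925 kN-m


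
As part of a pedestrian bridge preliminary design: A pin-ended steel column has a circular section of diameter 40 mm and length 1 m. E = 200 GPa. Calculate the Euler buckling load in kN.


I = pi * d^4 / 64 = 125663.71 mm^4
L = 1000.0 mm
P_cr = pi^2 * E * I / L^2
= 9.8696 * 200000.0 * 125663.71 / 1000.0^2
= 248050.21 N = 248.0502 kN

248.0502 kN


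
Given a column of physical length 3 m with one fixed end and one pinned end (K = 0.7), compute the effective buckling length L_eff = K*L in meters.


L_eff = K * L
= 0.7 * 3
= 2.1 m

2.1 m


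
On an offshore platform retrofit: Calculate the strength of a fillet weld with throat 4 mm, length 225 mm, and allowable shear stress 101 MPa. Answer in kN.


Strength = throat * length * allowable stress
= 4 * 225 * 101 N
= 90900 N
= 90.9 kN

90.9 kN


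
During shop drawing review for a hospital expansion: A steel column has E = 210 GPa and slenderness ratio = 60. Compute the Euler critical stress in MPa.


sigma_cr = pi^2 * E / lambda^2
= 9.8696 * 210000.0 / 60^2
= 9.8696 * 210000.0 / 3600
= 575.7269 MPa

575.7269 MPa


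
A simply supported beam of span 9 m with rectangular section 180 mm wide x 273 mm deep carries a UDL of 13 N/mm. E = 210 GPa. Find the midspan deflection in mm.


I = 180 * 273^3 / 12 = 305196255.0 mm^4
L = 9000.0 mm, w = 13 N/mm, E = 210000.0 MPa
delta = 5 * w * L^4 / (384 * E * I)
= 5 * 13 * 9000.0^4 / (384 * 210000.0 * 305196255.0)
= 17.3282 mm

17.3282 mm


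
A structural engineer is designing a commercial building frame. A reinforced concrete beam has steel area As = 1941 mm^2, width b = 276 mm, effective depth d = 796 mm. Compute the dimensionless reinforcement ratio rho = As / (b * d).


rho = As / (b * d)
= 1941 / (276 * 796)
= 1941 / 219696
= 0.008835 (dimensionless)

0.008835 (dimensionless)


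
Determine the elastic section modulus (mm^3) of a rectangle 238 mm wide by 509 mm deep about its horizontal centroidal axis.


S = b * h^2 / 6
= 238 * 509^2 / 6
= 238 * 259081 / 6
= 10276879.67 mm^3

10276879.67 mm^3


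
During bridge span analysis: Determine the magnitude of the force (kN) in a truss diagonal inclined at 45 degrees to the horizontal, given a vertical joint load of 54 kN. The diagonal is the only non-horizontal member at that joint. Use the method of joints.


At the joint, only the diagonal has a vertical component, so vertical equilibrium gives:
F * sin(45) = 54
F = 54 / sin(45)
= 54 / 0.707107
= 76.37 kN

76.37 kN


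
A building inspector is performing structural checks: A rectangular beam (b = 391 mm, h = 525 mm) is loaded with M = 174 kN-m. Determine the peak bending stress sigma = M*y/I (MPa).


I = b * h^3 / 12 = 391 * 525^3 / 12 = 4714910156.25 mm^4
y = h / 2 = 525 / 2 = 262.5 mm
M = 174 kN-m = 174000000.0 N-mm
sigma = M * y / I = 174000000.0 * 262.5 / 4714910156.25
= 9.69 MPa

9.69 MPa


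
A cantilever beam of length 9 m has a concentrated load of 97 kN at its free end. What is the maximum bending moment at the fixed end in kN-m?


For a cantilever with a point load at the free end:
M_max = P * L = 97 * 9 = 873 kN-m

873 kN-m


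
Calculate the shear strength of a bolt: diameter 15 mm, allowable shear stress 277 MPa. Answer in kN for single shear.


A = pi * d^2 / 4 = pi * 15^2 / 4 = 176.7146 mm^2
V = f_v * A / 1000 = 277 * 176.7146 / 1000
= 48.9499 kN

48.9499 kN


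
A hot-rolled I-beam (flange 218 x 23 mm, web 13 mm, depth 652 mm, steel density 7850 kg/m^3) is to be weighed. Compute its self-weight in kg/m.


A_flanges = 2 * 218 * 23 = 10028 mm^2
A_web = (652 - 2 * 23) * 13 = 7878 mm^2
A_total = 10028 + 7878 = 17906 mm^2 = 0.017906 m^2
Weight = rho * A = 7850 * 0.017906 = 140.5621 kg/m

140.5621 kg/m


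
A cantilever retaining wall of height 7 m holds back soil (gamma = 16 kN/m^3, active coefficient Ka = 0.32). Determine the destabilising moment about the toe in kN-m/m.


Pa = 0.5 * Ka * gamma * H^2
= 0.5 * 0.32 * 16 * 7^2
= 125.44 kN/m
Arm = H / 3 = 7 / 3 = 2.3333 m
Mo = Pa * arm = Pa * H / 3 = 125.44 * 7 / 3 = 292.6933 kN-m/m

292.6933 kN-m/m


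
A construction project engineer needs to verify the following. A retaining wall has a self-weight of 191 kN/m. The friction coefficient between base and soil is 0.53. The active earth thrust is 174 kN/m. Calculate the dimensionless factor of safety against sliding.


Resisting force = mu * W = 0.53 * 191 = 101.23 kN/m
FOS = Resisting / Driving = 101.23 / 174
= 0.5818 (dimensionless)

0.5818 (dimensionless)


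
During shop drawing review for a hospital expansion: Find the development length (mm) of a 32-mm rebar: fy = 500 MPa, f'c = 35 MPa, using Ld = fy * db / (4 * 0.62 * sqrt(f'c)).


Ld = (fy * db) / (4 * 0.62 * sqrt(f'c))
= (500 * 32) / (4 * 0.62 * sqrt(35))
= 16000 / 14.6719
= 1090.52 mm

1090.52 mm


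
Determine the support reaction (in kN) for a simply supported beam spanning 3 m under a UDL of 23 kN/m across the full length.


Total load = w * L = 23 * 3 = 69 kN
By symmetry, each reaction R = total / 2 = 69 / 2 = 34.5 kN

34.5 kN


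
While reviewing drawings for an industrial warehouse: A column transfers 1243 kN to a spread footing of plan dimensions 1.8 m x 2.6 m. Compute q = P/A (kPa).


A = 1.8 * 2.6 = 4.68 m^2
q = P / A = 1243 / 4.68
= 265.5983 kPa

265.5983 kPa


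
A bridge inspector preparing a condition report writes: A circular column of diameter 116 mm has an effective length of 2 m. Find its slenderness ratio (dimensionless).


Radius of gyration r = d / 4 = 116 / 4 = 29.0 mm
L_eff = 2000.0 mm
Slenderness ratio = L / r = 2000.0 / 29.0 = 68.97 (dimensionless)

68.97 (dimensionless)


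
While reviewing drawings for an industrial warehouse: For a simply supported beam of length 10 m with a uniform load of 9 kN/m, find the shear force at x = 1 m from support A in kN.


R_A = w * L / 2 = 9 * 10 / 2 = 45.0 kN
V(x) = R_A - w * x = 45.0 - 9 * 1
= 36.0 kN

36.0 kN


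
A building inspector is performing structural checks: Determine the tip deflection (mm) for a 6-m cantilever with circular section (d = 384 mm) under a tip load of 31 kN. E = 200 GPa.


I = pi * d^4 / 64 = pi * 384^4 / 64 = 1067320365.3 mm^4
L = 6000.0 mm, P = 31000.0 N, E = 200000.0 MPa
delta = P * L^3 / (3 * E * I)
= 31000.0 * 6000.0^3 / (3 * 200000.0 * 1067320365.3)
= 10.4561 mm

10.4561 mm


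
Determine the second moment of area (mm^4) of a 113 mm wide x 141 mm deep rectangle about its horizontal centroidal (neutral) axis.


I = b * h^3 / 12
= 113 * 141^3 / 12
= 113 * 2803221 / 12
= 26396997.75 mm^4

26396997.75 mm^4


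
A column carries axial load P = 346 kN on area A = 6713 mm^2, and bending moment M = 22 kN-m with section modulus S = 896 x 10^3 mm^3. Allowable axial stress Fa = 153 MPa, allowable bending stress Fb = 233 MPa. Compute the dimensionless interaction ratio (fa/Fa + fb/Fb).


f_a = P / A = 346000.0 / 6713 = 51.5418 MPa
f_b = M / S = 22000000.0 / 896000.0 = 24.5536 MPa
Ratio = f_a / Fa + f_b / Fb
= 51.5418 / 153 + 24.5536 / 233
= 0.4423 (dimensionless)

0.4423 (dimensionless)


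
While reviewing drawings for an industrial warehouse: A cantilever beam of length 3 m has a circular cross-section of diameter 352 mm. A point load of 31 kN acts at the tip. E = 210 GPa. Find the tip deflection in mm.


I = pi * d^4 / 64 = pi * 352^4 / 64 = 753599414.95 mm^4
L = 3000.0 mm, P = 31000.0 N, E = 210000.0 MPa
delta = P * L^3 / (3 * E * I)
= 31000.0 * 3000.0^3 / (3 * 210000.0 * 753599414.95)
= 1.763 mm

1.763 mm


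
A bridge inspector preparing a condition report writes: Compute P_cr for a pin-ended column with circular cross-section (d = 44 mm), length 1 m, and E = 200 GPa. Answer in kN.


I = pi * d^4 / 64 = 183984.23 mm^4
L = 1000.0 mm
P_cr = pi^2 * E * I / L^2
= 9.8696 * 200000.0 * 183984.23 / 1000.0^2
= 363170.32 N = 363.1703 kN

363.1703 kN


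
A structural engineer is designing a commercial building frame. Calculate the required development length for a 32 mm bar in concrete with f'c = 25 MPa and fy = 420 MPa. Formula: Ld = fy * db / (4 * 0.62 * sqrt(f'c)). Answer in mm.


Ld = (fy * db) / (4 * 0.62 * sqrt(f'c))
= (420 * 32) / (4 * 0.62 * sqrt(25))
= 13440 / 12.4
= 1083.87 mm

1083.87 mm


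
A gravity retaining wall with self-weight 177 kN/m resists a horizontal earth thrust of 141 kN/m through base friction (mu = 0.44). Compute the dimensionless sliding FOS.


Resisting force = mu * W = 0.44 * 177 = 77.88 kN/m
FOS = Resisting / Driving = 77.88 / 141
= 0.5523 (dimensionless)

0.5523 (dimensionless)


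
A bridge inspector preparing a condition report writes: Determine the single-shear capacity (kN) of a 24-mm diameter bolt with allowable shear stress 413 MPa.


A = pi * d^2 / 4 = pi * 24^2 / 4 = 452.3893 mm^2
V = f_v * A / 1000 = 413 * 452.3893 / 1000
= 186.8368 kN

186.8368 kN


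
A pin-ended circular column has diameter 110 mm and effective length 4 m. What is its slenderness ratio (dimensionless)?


Radius of gyration r = d / 4 = 110 / 4 = 27.5 mm
L_eff = 4000.0 mm
Slenderness ratio = L / r = 4000.0 / 27.5 = 145.45 (dimensionless)

145.45 (dimensionless)


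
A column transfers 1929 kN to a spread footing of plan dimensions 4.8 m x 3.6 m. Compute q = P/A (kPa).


A = 4.8 * 3.6 = 17.28 m^2
q = P / A = 1929 / 17.28
= 111.6319 kPa

111.6319 kPa


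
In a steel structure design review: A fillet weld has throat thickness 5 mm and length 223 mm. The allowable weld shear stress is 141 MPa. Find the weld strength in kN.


Strength = throat * length * allowable stress
= 5 * 223 * 141 N
= 157215 N
= 157.22 kN

157.22 kN


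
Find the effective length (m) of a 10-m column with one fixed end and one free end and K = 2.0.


L_eff = K * L
= 2.0 * 10
= 20.0 m

20.0 m


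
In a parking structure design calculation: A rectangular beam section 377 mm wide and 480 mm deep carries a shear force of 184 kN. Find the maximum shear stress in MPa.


A = b * h = 377 * 480 = 180960 mm^2
V = 184 kN = 184000.0 N
tau_max = 1.5 * V / A = 1.5 * 184000.0 / 180960
= 1.5252 MPa

1.5252 MPa


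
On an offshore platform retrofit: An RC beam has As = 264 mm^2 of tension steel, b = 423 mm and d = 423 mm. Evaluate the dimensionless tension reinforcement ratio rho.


rho = As / (b * d)
= 264 / (423 * 423)
= 264 / 178929
= 0.001475 (dimensionless)

0.001475 (dimensionless)


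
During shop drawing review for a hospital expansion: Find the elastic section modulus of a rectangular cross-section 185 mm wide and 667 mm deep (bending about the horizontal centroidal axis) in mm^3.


S = b * h^2 / 6
= 185 * 667^2 / 6
= 185 * 444889 / 6
= 13717410.83 mm^3

13717410.83 mm^3


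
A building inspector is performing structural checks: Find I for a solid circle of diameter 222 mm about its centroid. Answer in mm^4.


r = d / 2 = 222 / 2 = 111.0 mm
I = pi * r^4 / 4 = pi * 111.0^4 / 4
= 119228971.19 mm^4

119228971.19 mm^4


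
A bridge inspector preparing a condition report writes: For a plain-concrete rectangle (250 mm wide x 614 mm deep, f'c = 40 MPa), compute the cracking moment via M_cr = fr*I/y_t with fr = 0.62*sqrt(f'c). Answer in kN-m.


fr = 0.62 * sqrt(40) = 0.62 * 6.3246 = 3.9212 MPa
I = 250 * 614^3 / 12 = 4822407166.67 mm^4
y_t = 307.0 mm
M_cr = fr * I / y_t = 3.9212 * 4822407166.67 / 307.0 N-mm
= 61.5952 kN-m

61.5952 kN-m


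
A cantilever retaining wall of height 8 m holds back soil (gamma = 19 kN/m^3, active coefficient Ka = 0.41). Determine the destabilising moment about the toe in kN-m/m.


Pa = 0.5 * Ka * gamma * H^2
= 0.5 * 0.41 * 19 * 8^2
= 249.28 kN/m
Arm = H / 3 = 8 / 3 = 2.6667 m
Mo = Pa * arm = Pa * H / 3 = 249.28 * 8 / 3 = 664.7467 kN-m/m

664.7467 kN-m/m


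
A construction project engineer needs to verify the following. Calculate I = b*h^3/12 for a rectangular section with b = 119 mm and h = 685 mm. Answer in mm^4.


I = b * h^3 / 12
= 119 * 685^3 / 12
= 119 * 321419125 / 12
= 3187406322.92 mm^4

3187406322.92 mm^4


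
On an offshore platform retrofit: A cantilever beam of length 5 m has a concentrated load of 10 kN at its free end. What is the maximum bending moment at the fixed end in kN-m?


For a cantilever with a point load at the free end:
M_max = P * L = 10 * 5 = 50 kN-m

50 kN-m


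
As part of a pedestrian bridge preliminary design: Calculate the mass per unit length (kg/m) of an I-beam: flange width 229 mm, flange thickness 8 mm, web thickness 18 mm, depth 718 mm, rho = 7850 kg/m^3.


A_flanges = 2 * 229 * 8 = 3664 mm^2
A_web = (718 - 2 * 8) * 18 = 12636 mm^2
A_total = 3664 + 12636 = 16300 mm^2 = 0.016300 m^2
Weight = rho * A = 7850 * 0.016300 = 127.955 kg/m

127.955 kg/m


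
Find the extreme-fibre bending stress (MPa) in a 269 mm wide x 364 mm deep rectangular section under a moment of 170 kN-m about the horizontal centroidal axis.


I = b * h^3 / 12 = 269 * 364^3 / 12 = 1081123194.67 mm^4
y = h / 2 = 364 / 2 = 182.0 mm
M = 170 kN-m = 170000000.0 N-mm
sigma = M * y / I = 170000000.0 * 182.0 / 1081123194.67
= 28.62 MPa

28.62 MPa


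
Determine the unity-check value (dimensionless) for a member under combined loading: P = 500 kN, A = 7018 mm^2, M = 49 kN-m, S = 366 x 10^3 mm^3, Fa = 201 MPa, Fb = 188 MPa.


f_a = P / A = 500000.0 / 7018 = 71.2454 MPa
f_b = M / S = 49000000.0 / 366000.0 = 133.8798 MPa
Ratio = f_a / Fa + f_b / Fb
= 71.2454 / 201 + 133.8798 / 188
= 1.0666 (dimensionless)

1.0666 (dimensionless)


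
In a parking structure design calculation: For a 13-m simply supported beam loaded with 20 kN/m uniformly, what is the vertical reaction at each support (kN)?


Total load = w * L = 20 * 13 = 260 kN
By symmetry, each reaction R = total / 2 = 260 / 2 = 130.0 kN

130.0 kN


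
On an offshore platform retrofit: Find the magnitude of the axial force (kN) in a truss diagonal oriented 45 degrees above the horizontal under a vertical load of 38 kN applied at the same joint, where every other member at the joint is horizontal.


At the joint, only the diagonal has a vertical component, so vertical equilibrium gives:
F * sin(45) = 38
F = 38 / sin(45)
= 38 / 0.707107
= 53.74 kN

53.74 kN


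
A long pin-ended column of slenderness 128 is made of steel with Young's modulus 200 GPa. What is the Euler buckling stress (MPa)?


sigma_cr = pi^2 * E / lambda^2
= 9.8696 * 200000.0 / 128^2
= 9.8696 * 200000.0 / 16384
= 120.4786 MPa

120.4786 MPa


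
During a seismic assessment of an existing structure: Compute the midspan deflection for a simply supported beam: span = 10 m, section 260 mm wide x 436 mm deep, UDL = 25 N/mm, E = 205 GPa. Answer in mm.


I = 260 * 436^3 / 12 = 1795773546.67 mm^4
L = 10000.0 mm, w = 25 N/mm, E = 205000.0 MPa
delta = 5 * w * L^4 / (384 * E * I)
= 5 * 25 * 10000.0^4 / (384 * 205000.0 * 1795773546.67)
= 8.8425 mm

8.8425 mm


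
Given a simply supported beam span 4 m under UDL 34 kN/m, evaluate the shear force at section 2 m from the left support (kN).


R_A = w * L / 2 = 34 * 4 / 2 = 68.0 kN
V(x) = R_A - w * x = 68.0 - 34 * 2
= 0.0 kN

0.0 kN


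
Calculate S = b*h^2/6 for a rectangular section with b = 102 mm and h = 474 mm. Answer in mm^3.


S = b * h^2 / 6
= 102 * 474^2 / 6
= 102 * 224676 / 6
= 3819492.0 mm^3

3819492.0 mm^3


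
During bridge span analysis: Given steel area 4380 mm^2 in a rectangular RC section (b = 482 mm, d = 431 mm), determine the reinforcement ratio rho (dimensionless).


rho = As / (b * d)
= 4380 / (482 * 431)
= 4380 / 207742
= 0.021084 (dimensionless)

0.021084 (dimensionless)


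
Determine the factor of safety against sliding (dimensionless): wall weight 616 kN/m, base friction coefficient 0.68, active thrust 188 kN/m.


Resisting force = mu * W = 0.68 * 616 = 418.88 kN/m
FOS = Resisting / Driving = 418.88 / 188
= 2.2281 (dimensionless)

2.2281 (dimensionless)


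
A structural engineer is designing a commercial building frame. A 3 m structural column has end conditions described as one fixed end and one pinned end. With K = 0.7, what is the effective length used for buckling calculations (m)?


L_eff = K * L
= 0.7 * 3
= 2.1 m

2.1 m


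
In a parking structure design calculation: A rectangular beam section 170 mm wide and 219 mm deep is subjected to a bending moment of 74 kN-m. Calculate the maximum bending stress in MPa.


I = b * h^3 / 12 = 170 * 219^3 / 12 = 148799002.5 mm^4
y = h / 2 = 219 / 2 = 109.5 mm
M = 74 kN-m = 74000000.0 N-mm
sigma = M * y / I = 74000000.0 * 109.5 / 148799002.5
= 54.46 MPa

54.46 MPa


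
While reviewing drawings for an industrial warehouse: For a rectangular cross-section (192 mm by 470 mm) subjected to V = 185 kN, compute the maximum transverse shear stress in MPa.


A = b * h = 192 * 470 = 90240 mm^2
V = 185 kN = 185000.0 N
tau_max = 1.5 * V / A = 1.5 * 185000.0 / 90240
= 3.0751 MPa

3.0751 MPa


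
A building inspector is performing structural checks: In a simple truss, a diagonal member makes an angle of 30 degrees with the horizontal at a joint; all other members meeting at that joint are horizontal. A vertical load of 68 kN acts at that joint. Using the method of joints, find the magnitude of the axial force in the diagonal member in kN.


At the joint, only the diagonal has a vertical component, so vertical equilibrium gives:
F * sin(30) = 68
F = 68 / sin(30)
= 68 / 0.5
= 136.0 kN

136.0 kN


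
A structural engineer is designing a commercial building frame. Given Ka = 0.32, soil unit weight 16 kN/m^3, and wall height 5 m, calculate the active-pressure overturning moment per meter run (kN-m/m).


Pa = 0.5 * Ka * gamma * H^2
= 0.5 * 0.32 * 16 * 5^2
= 64.0 kN/m
Arm = H / 3 = 5 / 3 = 1.6667 m
Mo = Pa * arm = Pa * H / 3 = 64.0 * 5 / 3 = 106.6667 kN-m/m

106.6667 kN-m/m


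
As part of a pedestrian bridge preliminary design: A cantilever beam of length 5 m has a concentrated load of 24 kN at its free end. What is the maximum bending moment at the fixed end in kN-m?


For a cantilever with a point load at the free end:
M_max = P * L = 24 * 5 = 120 kN-m

120 kN-m


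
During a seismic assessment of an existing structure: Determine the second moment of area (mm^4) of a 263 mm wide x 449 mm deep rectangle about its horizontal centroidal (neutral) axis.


I = b * h^3 / 12
= 263 * 449^3 / 12
= 263 * 90518849 / 12
= 1983871440.58 mm^4

1983871440.58 mm^4


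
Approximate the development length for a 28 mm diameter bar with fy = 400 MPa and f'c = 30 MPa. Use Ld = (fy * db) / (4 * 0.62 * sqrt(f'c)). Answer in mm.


Ld = (fy * db) / (4 * 0.62 * sqrt(f'c))
= (400 * 28) / (4 * 0.62 * sqrt(30))
= 11200 / 13.5835
= 824.53 mm

824.53 mm


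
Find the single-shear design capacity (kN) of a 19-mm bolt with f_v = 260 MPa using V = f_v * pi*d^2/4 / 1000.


A = pi * d^2 / 4 = pi * 19^2 / 4 = 283.5287 mm^2
V = f_v * A / 1000 = 260 * 283.5287 / 1000
= 73.7175 kN

73.7175 kN


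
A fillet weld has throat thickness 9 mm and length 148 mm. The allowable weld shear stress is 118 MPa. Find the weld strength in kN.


Strength = throat * length * allowable stress
= 9 * 148 * 118 N
= 157176 N
= 157.18 kN

157.18 kN


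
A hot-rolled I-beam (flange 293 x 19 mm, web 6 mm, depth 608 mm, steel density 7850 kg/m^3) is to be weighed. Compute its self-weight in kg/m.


A_flanges = 2 * 293 * 19 = 11134 mm^2
A_web = (608 - 2 * 19) * 6 = 3420 mm^2
A_total = 11134 + 3420 = 14554 mm^2 = 0.014554 m^2
Weight = rho * A = 7850 * 0.014554 = 114.2489 kg/m

114.2489 kg/m


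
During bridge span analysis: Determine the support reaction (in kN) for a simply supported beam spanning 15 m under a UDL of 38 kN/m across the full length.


Total load = w * L = 38 * 15 = 570 kN
By symmetry, each reaction R = total / 2 = 570 / 2 = 285.0 kN

285.0 kN


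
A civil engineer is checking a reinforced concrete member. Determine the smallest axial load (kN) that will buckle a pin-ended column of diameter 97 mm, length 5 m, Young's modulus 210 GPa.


I = pi * d^4 / 64 = 4345670.92 mm^4
L = 5000.0 mm
P_cr = pi^2 * E * I / L^2
= 9.8696 * 210000.0 * 4345670.92 / 5000.0^2
= 360276.44 N = 360.2764 kN

360.2764 kN


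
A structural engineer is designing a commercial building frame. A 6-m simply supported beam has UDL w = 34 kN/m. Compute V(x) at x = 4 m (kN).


R_A = w * L / 2 = 34 * 6 / 2 = 102.0 kN
V(x) = R_A - w * x = 102.0 - 34 * 4
= -34.0 kN

-34.0 kN


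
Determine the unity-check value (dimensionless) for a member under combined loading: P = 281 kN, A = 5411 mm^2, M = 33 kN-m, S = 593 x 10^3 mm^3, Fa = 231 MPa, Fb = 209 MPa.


f_a = P / A = 281000.0 / 5411 = 51.9313 MPa
f_b = M / S = 33000000.0 / 593000.0 = 55.6492 MPa
Ratio = f_a / Fa + f_b / Fb
= 51.9313 / 231 + 55.6492 / 209
= 0.4911 (dimensionless)

0.4911 (dimensionless)


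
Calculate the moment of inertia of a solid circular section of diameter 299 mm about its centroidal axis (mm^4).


r = d / 2 = 299 / 2 = 149.5 mm
I = pi * r^4 / 4 = pi * 149.5^4 / 4
= 392332830.95 mm^4

392332830.95 mm^4


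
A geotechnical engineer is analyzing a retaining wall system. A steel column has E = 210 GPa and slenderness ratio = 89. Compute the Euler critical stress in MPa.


sigma_cr = pi^2 * E / lambda^2
= 9.8696 * 210000.0 / 89^2
= 9.8696 * 210000.0 / 7921
= 261.661 MPa

261.661 MPa


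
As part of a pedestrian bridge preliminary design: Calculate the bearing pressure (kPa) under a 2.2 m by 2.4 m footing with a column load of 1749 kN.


A = 2.2 * 2.4 = 5.28 m^2
q = P / A = 1749 / 5.28
= 331.25 kPa

331.25 kPa


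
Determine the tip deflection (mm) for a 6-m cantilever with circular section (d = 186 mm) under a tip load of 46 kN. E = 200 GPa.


I = pi * d^4 / 64 = pi * 186^4 / 64 = 58751867.48 mm^4
L = 6000.0 mm, P = 46000.0 N, E = 200000.0 MPa
delta = P * L^3 / (3 * E * I)
= 46000.0 * 6000.0^3 / (3 * 200000.0 * 58751867.48)
= 281.8634 mm

281.8634 mm


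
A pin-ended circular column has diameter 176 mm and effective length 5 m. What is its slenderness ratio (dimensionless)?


Radius of gyration r = d / 4 = 176 / 4 = 44.0 mm
L_eff = 5000.0 mm
Slenderness ratio = L / r = 5000.0 / 44.0 = 113.64 (dimensionless)

113.64 (dimensionless)


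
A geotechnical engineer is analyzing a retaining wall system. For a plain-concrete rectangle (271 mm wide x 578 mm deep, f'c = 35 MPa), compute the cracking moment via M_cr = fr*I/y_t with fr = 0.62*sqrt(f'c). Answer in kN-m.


fr = 0.62 * sqrt(35) = 0.62 * 5.9161 = 3.668 MPa
I = 271 * 578^3 / 12 = 4360854132.67 mm^4
y_t = 289.0 mm
M_cr = fr * I / y_t = 3.668 * 4360854132.67 / 289.0 N-mm
= 55.3477 kN-m

55.3477 kN-m


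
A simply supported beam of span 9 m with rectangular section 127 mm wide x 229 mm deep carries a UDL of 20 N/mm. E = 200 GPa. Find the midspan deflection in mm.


I = 127 * 229^3 / 12 = 127095133.58 mm^4
L = 9000.0 mm, w = 20 N/mm, E = 200000.0 MPa
delta = 5 * w * L^4 / (384 * E * I)
= 5 * 20 * 9000.0^4 / (384 * 200000.0 * 127095133.58)
= 67.2171 mm

67.2171 mm


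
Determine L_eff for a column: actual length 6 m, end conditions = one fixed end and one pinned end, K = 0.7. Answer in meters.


L_eff = K * L
= 0.7 * 6
= 4.2 m

4.2 m


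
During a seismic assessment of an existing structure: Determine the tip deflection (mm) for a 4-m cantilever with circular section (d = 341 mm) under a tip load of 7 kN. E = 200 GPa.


I = pi * d^4 / 64 = pi * 341^4 / 64 = 663723836.22 mm^4
L = 4000.0 mm, P = 7000.0 N, E = 200000.0 MPa
delta = P * L^3 / (3 * E * I)
= 7000.0 * 4000.0^3 / (3 * 200000.0 * 663723836.22)
= 1.125 mm

1.125 mm


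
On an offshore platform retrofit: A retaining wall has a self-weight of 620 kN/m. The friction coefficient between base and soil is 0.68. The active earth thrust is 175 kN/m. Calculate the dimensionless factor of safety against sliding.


Resisting force = mu * W = 0.68 * 620 = 421.6 kN/m
FOS = Resisting / Driving = 421.6 / 175
= 2.4091 (dimensionless)

2.4091 (dimensionless)


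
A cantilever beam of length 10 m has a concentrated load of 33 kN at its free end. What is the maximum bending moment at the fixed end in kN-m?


For a cantilever with a point load at the free end:
M_max = P * L = 33 * 10 = 330 kN-m

330 kN-m


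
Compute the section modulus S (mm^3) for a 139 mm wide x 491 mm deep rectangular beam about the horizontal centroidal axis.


S = b * h^2 / 6
= 139 * 491^2 / 6
= 139 * 241081 / 6
= 5585043.17 mm^3

5585043.17 mm^3


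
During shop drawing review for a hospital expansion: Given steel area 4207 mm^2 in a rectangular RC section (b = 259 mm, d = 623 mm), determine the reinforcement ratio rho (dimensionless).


rho = As / (b * d)
= 4207 / (259 * 623)
= 4207 / 161357
= 0.026073 (dimensionless)

0.026073 (dimensionless)


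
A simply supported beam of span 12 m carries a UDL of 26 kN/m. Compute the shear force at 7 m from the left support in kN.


R_A = w * L / 2 = 26 * 12 / 2 = 156.0 kN
V(x) = R_A - w * x = 156.0 - 26 * 7
= -26.0 kN

-26.0 kN


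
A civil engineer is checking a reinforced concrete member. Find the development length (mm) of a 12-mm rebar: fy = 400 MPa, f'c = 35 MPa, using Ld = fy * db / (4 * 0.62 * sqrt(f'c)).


Ld = (fy * db) / (4 * 0.62 * sqrt(f'c))
= (400 * 12) / (4 * 0.62 * sqrt(35))
= 4800 / 14.6719
= 327.16 mm

327.16 mm


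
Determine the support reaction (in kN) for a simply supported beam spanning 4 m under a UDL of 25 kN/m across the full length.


Total load = w * L = 25 * 4 = 100 kN
By symmetry, each reaction R = total / 2 = 100 / 2 = 50.0 kN

50.0 kN


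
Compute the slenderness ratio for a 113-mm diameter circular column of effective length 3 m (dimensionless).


Radius of gyration r = d / 4 = 113 / 4 = 28.25 mm
L_eff = 3000.0 mm
Slenderness ratio = L / r = 3000.0 / 28.25 = 106.19 (dimensionless)

106.19 (dimensionless)


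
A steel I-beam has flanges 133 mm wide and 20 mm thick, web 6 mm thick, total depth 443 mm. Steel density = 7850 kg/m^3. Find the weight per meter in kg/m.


A_flanges = 2 * 133 * 20 = 5320 mm^2
A_web = (443 - 2 * 20) * 6 = 2418 mm^2
A_total = 5320 + 2418 = 7738 mm^2 = 0.007738 m^2
Weight = rho * A = 7850 * 0.007738 = 60.7433 kg/m

60.7433 kg/m


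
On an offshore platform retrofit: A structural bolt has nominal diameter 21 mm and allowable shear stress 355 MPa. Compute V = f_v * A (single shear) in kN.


A = pi * d^2 / 4 = pi * 21^2 / 4 = 346.3606 mm^2
V = f_v * A / 1000 = 355 * 346.3606 / 1000
= 122.958 kN

122.958 kN


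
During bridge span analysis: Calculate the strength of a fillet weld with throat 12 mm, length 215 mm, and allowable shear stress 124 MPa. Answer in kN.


Strength = throat * length * allowable stress
= 12 * 215 * 124 N
= 319920 N
= 319.92 kN

319.92 kN


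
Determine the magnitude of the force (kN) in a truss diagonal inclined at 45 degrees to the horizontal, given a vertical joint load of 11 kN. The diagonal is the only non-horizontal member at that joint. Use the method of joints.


At the joint, only the diagonal has a vertical component, so vertical equilibrium gives:
F * sin(45) = 11
F = 11 / sin(45)
= 11 / 0.707107
= 15.56 kN

15.56 kN


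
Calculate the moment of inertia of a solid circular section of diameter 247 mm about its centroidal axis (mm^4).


r = d / 2 = 247 / 2 = 123.5 mm
I = pi * r^4 / 4 = pi * 123.5^4 / 4
= 182708062.3 mm^4

182708062.3 mm^4


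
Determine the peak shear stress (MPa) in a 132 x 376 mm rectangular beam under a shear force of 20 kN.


A = b * h = 132 * 376 = 49632 mm^2
V = 20 kN = 20000.0 N
tau_max = 1.5 * V / A = 1.5 * 20000.0 / 49632
= 0.6044 MPa

0.6044 MPa


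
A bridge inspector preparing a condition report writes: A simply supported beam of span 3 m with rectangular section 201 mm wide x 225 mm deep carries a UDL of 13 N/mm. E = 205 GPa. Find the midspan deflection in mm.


I = 201 * 225^3 / 12 = 190792968.75 mm^4
L = 3000.0 mm, w = 13 N/mm, E = 205000.0 MPa
delta = 5 * w * L^4 / (384 * E * I)
= 5 * 13 * 3000.0^4 / (384 * 205000.0 * 190792968.75)
= 0.3506 mm

0.3506 mm


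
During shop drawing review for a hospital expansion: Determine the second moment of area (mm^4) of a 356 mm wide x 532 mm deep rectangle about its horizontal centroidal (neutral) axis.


I = b * h^3 / 12
= 356 * 532^3 / 12
= 356 * 150568768 / 12
= 4466873450.67 mm^4

4466873450.67 mm^4


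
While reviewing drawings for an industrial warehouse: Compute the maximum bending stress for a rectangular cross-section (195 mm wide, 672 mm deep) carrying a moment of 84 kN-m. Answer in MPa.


I = b * h^3 / 12 = 195 * 672^3 / 12 = 4931297280.0 mm^4
y = h / 2 = 672 / 2 = 336.0 mm
M = 84 kN-m = 84000000.0 N-mm
sigma = M * y / I = 84000000.0 * 336.0 / 4931297280.0
= 5.72 MPa

5.72 MPa


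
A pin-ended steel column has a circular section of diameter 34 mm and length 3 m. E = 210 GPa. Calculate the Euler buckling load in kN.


I = pi * d^4 / 64 = 65597.24 mm^4
L = 3000.0 mm
P_cr = pi^2 * E * I / L^2
= 9.8696 * 210000.0 * 65597.24 / 3000.0^2
= 15106.44 N = 15.1064 kN

15.1064 kN


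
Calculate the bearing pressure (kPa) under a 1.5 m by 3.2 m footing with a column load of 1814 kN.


A = 1.5 * 3.2 = 4.8 m^2
q = P / A = 1814 / 4.8
= 377.9167 kPa

377.9167 kPa


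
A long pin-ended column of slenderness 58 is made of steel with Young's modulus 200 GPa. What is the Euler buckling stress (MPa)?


sigma_cr = pi^2 * E / lambda^2
= 9.8696 * 200000.0 / 58^2
= 9.8696 * 200000.0 / 3364
= 586.7779 MPa

586.7779 MPa


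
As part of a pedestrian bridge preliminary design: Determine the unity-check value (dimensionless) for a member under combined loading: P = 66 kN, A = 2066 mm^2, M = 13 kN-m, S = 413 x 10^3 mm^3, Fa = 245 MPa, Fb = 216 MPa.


f_a = P / A = 66000.0 / 2066 = 31.9458 MPa
f_b = M / S = 13000000.0 / 413000.0 = 31.477 MPa
Ratio = f_a / Fa + f_b / Fb
= 31.9458 / 245 + 31.477 / 216
= 0.2761 (dimensionless)

0.2761 (dimensionless)


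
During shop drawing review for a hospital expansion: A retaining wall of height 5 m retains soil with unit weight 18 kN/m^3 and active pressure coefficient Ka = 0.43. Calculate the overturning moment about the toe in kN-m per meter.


Pa = 0.5 * Ka * gamma * H^2
= 0.5 * 0.43 * 18 * 5^2
= 96.75 kN/m
Arm = H / 3 = 5 / 3 = 1.6667 m
Mo = Pa * arm = Pa * H / 3 = 96.75 * 5 / 3 = 161.25 kN-m/m

161.25 kN-m/m


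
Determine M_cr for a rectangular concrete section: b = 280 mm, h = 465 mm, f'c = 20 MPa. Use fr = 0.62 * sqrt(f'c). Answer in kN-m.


fr = 0.62 * sqrt(20) = 0.62 * 4.4721 = 2.7727 MPa
I = 280 * 465^3 / 12 = 2346041250.0 mm^4
y_t = 232.5 mm
M_cr = fr * I / y_t = 2.7727 * 2346041250.0 / 232.5 N-mm
= 27.9782 kN-m

27.9782 kN-m


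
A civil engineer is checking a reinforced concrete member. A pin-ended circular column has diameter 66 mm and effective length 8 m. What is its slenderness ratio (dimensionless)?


Radius of gyration r = d / 4 = 66 / 4 = 16.5 mm
L_eff = 8000.0 mm
Slenderness ratio = L / r = 8000.0 / 16.5 = 484.85 (dimensionless)

484.85 (dimensionless)


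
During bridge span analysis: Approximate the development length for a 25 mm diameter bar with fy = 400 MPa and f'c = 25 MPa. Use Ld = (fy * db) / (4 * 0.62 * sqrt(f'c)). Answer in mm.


Ld = (fy * db) / (4 * 0.62 * sqrt(f'c))
= (400 * 25) / (4 * 0.62 * sqrt(25))
= 10000 / 12.4
= 806.45 mm

806.45 mm


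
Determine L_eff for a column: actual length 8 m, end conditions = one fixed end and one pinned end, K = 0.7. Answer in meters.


L_eff = K * L
= 0.7 * 8
= 5.6 m

5.6 m


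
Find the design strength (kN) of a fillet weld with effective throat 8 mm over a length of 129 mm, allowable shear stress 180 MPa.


Strength = throat * length * allowable stress
= 8 * 129 * 180 N
= 185760 N
= 185.76 kN

185.76 kN


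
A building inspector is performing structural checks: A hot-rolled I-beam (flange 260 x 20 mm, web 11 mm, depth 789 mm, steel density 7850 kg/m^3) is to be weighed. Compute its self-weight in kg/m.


A_flanges = 2 * 260 * 20 = 10400 mm^2
A_web = (789 - 2 * 20) * 11 = 8239 mm^2
A_total = 10400 + 8239 = 18639 mm^2 = 0.018639 m^2
Weight = rho * A = 7850 * 0.018639 = 146.3161 kg/m

146.3161 kg/m


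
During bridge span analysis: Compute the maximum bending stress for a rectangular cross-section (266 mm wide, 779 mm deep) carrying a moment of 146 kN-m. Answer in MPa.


I = b * h^3 / 12 = 266 * 779^3 / 12 = 10478829247.83 mm^4
y = h / 2 = 779 / 2 = 389.5 mm
M = 146 kN-m = 146000000.0 N-mm
sigma = M * y / I = 146000000.0 * 389.5 / 10478829247.83
= 5.43 MPa

5.43 MPa


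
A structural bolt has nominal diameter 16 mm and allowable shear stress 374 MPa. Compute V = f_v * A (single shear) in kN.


A = pi * d^2 / 4 = pi * 16^2 / 4 = 201.0619 mm^2
V = f_v * A / 1000 = 374 * 201.0619 / 1000
= 75.1972 kN

75.1972 kN


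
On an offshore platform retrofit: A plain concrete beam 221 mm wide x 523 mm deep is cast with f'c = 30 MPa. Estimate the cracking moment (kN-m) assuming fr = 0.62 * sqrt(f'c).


fr = 0.62 * sqrt(30) = 0.62 * 5.4772 = 3.3959 MPa
I = 221 * 523^3 / 12 = 2634608533.92 mm^4
y_t = 261.5 mm
M_cr = fr * I / y_t = 3.3959 * 2634608533.92 / 261.5 N-mm
= 34.2134 kN-m

34.2134 kN-m


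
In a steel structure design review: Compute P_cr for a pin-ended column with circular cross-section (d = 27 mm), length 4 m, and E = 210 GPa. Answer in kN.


I = pi * d^4 / 64 = 26087.05 mm^4
L = 4000.0 mm
P_cr = pi^2 * E * I / L^2
= 9.8696 * 210000.0 * 26087.05 / 4000.0^2
= 3379.28 N = 3.3793 kN

3.3793 kN


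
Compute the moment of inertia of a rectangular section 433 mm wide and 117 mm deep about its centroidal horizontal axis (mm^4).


I = b * h^3 / 12
= 433 * 117^3 / 12
= 433 * 1601613 / 12
= 57791535.75 mm^4

57791535.75 mm^4


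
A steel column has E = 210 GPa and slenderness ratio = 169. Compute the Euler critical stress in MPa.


sigma_cr = pi^2 * E / lambda^2
= 9.8696 * 210000.0 / 169^2
= 9.8696 * 210000.0 / 28561
= 72.5681 MPa

72.5681 MPa


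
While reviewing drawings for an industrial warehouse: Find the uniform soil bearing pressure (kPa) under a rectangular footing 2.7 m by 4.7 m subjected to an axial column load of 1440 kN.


A = 2.7 * 4.7 = 12.69 m^2
q = P / A = 1440 / 12.69
= 113.4752 kPa

113.4752 kPa


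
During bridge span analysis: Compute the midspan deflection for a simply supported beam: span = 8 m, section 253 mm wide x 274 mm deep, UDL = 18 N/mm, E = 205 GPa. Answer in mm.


I = 253 * 274^3 / 12 = 433701539.33 mm^4
L = 8000.0 mm, w = 18 N/mm, E = 205000.0 MPa
delta = 5 * w * L^4 / (384 * E * I)
= 5 * 18 * 8000.0^4 / (384 * 205000.0 * 433701539.33)
= 10.7976 mm

10.7976 mm


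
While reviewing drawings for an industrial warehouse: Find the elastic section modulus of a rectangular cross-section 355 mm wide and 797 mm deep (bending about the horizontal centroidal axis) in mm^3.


S = b * h^2 / 6
= 355 * 797^2 / 6
= 355 * 635209 / 6
= 37583199.17 mm^3

37583199.17 mm^3
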